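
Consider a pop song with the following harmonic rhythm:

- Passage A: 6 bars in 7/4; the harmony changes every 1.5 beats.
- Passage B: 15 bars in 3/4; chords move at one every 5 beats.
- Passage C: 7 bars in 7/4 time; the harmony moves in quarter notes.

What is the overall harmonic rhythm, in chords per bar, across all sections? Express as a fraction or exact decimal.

43/14 chords per bar

A: 6 bars of 7 beats is 42 beats; at 1.5 beats each that's 28 chords.
B: 15 bars of 3 beats is 45 beats; at 5 beats each that's 9 chords.
C: 7 bars of 7 beats is 49 beats; at 1 beat each that's 49 chords.
Overall: 86 chords over 28 bars → 86/28 = 43/14 chords per bar.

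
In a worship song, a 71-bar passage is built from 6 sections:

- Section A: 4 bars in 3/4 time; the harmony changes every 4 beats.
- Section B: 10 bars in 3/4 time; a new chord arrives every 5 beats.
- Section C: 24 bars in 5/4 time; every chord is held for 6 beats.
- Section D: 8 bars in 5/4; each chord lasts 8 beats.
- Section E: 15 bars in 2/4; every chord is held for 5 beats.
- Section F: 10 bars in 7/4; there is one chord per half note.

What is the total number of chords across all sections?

A has 12 beats and chords last 4 each, so 3 chords.
B has 30 beats and chords last 5 each, so 6 chords.
C has 120 beats and chords last 6 each, so 20 chords.
D has 40 beats and chords last 8 each, so 5 chords.
E has 30 beats and chords last 5 each, so 6 chords.
F has 70 beats and chords last 2 each, so 35 chords.
Total: 3 + 6 + 20 + 5 + 6 + 35 = 75.

75 chords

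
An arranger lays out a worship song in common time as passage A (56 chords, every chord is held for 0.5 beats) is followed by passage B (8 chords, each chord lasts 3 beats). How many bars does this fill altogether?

13 bars

A: 56 × 0.5 = 28 beats = 7 bars.
B: 8 × 3 = 24 beats = 6 bars.
Total: 7 + 6 = 13 bars.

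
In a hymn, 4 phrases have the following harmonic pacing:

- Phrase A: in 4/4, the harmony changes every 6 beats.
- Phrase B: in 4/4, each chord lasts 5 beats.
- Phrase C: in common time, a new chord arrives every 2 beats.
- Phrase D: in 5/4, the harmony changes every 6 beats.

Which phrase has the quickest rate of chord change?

Phrase C

A: 4 beats/bar ÷ 6 beats/chord = 2/3 chords/bar.
B: 4 beats/bar ÷ 5 beats/chord = 0.8 chords/bar.
C: 4 beats/bar ÷ 2 beats/chord = 2 chords/bar.
D: 5 beats/bar ÷ 6 beats/chord = 5/6 chords/bar.
Fastest is C at 2 chords/bar.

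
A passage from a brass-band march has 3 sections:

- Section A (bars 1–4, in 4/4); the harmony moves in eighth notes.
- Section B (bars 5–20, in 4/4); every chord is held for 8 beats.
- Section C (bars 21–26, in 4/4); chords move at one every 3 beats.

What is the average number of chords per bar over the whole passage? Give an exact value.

24/13 chords per bar

A: 4 bars of 4 beats is 16 beats; at 0.5 beats each that's 32 chords.
B: 16 bars of 4 beats is 64 beats; at 8 beats each that's 8 chords.
C: 6 bars of 4 beats is 24 beats; at 3 beats each that's 8 chords.
Overall: 48 chords over 26 bars → 48/26 = 24/13 chords per bar.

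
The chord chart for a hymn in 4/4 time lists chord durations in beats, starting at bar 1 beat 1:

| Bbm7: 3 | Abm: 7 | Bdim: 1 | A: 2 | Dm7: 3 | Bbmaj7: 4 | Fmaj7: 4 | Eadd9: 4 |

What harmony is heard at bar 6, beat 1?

Fmaj7

Beat 1 of bar 6 is beat (6−1)×4 + 1 = 21 overall.
Running totals: Bbm7 ends at 3, Abm ends at 10, Bdim ends at 11, A ends at 13, Dm7 ends at 16, Bbmaj7 ends at 20, Fmaj7 ends at 24.
Beat 21 falls within Fmaj7.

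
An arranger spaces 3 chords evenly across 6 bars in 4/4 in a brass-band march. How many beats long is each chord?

8 beats

6 bars × 4 beats/bar = 24 beats total.
24 beats ÷ 3 chords = 8 beats per chord.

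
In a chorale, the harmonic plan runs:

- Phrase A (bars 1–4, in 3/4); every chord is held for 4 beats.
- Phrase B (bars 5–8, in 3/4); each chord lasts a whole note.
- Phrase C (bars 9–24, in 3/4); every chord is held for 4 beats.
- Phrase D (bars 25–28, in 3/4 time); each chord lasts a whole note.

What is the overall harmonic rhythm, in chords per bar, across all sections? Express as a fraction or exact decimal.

A: 4 bars of 3 beats is 12 beats; at 4 beats each that's 3 chords.
B: 4 bars of 3 beats is 12 beats; at 4 beats each that's 3 chords.
C: 16 bars of 3 beats is 48 beats; at 4 beats each that's 12 chords.
D: 4 bars of 3 beats is 12 beats; at 4 beats each that's 3 chords.
Overall: 21 chords over 28 bars → 21/28 = 0.75 chords per bar.

0.75 chords per bar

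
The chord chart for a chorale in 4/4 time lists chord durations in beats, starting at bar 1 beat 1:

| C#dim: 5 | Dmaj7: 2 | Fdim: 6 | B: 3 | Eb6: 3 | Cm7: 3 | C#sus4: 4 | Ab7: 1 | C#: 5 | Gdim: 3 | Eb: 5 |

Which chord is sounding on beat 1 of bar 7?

C#sus4

Beat 1 of bar 7 is beat (7−1)×4 + 1 = 25 overall.
Running totals: C#dim ends at 5, Dmaj7 ends at 7, Fdim ends at 13, B ends at 16, Eb6 ends at 19, Cm7 ends at 22, C#sus4 ends at 26.
Beat 25 falls within C#sus4.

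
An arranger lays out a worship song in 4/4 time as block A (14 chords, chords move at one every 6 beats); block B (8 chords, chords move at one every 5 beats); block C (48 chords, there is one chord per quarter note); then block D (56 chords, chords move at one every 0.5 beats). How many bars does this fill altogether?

50 bars

A: 14 × 6 = 84 beats = 21 bars.
B: 8 × 5 = 40 beats = 10 bars.
C: 48 × 1 = 48 beats = 12 bars.
D: 56 × 0.5 = 28 beats = 7 bars.
Total: 21 + 10 + 12 + 7 = 50 bars.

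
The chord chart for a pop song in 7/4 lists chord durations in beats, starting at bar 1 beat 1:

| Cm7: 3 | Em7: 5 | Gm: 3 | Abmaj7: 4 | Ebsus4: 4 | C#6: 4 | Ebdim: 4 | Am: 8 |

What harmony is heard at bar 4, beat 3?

Beat 3 of bar 4 is beat (4−1)×7 + 3 = 24 overall.
Running totals: Cm7 ends at 3, Em7 ends at 8, Gm ends at 11, Abmaj7 ends at 15, Ebsus4 ends at 19, C#6 ends at 23, Ebdim ends at 27.
Beat 24 falls within Ebdim.

Ebdim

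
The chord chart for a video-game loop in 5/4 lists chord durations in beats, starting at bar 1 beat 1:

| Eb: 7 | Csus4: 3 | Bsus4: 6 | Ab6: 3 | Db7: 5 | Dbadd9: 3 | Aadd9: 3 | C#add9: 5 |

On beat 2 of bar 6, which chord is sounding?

Dbadd9

Beat 2 of bar 6 is beat (6−1)×5 + 2 = 27 overall.
Running totals: Eb ends at 7, Csus4 ends at 10, Bsus4 ends at 16, Ab6 ends at 19, Db7 ends at 24, Dbadd9 ends at 27.
Beat 27 falls within Dbadd9.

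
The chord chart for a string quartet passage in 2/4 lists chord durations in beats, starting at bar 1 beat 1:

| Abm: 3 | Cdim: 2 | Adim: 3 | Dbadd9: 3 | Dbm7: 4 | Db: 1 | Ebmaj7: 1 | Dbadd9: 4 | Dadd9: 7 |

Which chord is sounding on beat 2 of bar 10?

Beat 2 of bar 10 is beat (10−1)×2 + 2 = 20 overall.
Running totals: Abm ends at 3, Cdim ends at 5, Adim ends at 8, Dbadd9 ends at 11, Dbm7 ends at 15, Db ends at 16, Ebmaj7 ends at 17, Dbadd9 ends at 21.
Beat 20 falls within Dbadd9.

Dbadd9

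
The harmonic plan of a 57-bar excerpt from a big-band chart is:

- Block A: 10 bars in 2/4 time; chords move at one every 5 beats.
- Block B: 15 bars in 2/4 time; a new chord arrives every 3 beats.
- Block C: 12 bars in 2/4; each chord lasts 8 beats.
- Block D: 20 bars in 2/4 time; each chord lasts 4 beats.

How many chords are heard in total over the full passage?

A has 20 beats and chords last 5 each, so 4 chords.
B has 30 beats and chords last 3 each, so 10 chords.
C has 24 beats and chords last 8 each, so 3 chords.
D has 40 beats and chords last 4 each, so 10 chords.
Total: 4 + 10 + 3 + 10 = 27.

27 chords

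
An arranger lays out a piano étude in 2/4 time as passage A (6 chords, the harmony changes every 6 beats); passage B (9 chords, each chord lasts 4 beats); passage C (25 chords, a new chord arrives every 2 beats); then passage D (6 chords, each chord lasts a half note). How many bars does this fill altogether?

67 bars

A: 6 × 6 = 36 beats = 18 bars.
B: 9 × 4 = 36 beats = 18 bars.
C: 25 × 2 = 50 beats = 25 bars.
D: 6 × 2 = 12 beats = 6 bars.
Total: 18 + 18 + 25 + 6 = 67 bars.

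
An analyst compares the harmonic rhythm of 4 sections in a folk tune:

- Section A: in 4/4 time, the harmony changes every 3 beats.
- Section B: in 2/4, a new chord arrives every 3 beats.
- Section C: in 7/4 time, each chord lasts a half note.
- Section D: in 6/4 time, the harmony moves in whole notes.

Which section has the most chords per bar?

Section C

A: 4/3 = 4/3 chords/bar.
B: 2/3 = 2/3 chords/bar.
C: 7/2 = 3.5 chords/bar.
D: 6/4 = 1.5 chords/bar.
Fastest is C at 3.5 chords/bar.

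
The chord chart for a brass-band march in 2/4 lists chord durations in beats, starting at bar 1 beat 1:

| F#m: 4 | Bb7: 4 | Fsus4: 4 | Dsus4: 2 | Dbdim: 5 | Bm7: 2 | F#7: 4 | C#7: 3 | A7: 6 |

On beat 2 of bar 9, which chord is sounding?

Dbdim

Beat 2 of bar 9 is beat (9−1)×2 + 2 = 18 overall.
Running totals: F#m ends at 4, Bb7 ends at 8, Fsus4 ends at 12, Dsus4 ends at 14, Dbdim ends at 19.
Beat 18 falls within Dbdim.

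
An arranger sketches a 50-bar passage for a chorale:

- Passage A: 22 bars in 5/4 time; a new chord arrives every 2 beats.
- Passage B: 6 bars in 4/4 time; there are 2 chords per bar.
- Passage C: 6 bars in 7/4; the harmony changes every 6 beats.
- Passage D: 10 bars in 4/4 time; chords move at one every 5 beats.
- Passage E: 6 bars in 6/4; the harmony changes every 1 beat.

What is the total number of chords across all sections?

A has 110 beats and chords last 2 each, so 55 chords.
B has 24 beats and chords last 2 each, so 12 chords.
C has 42 beats and chords last 6 each, so 7 chords.
D has 40 beats and chords last 5 each, so 8 chords.
E has 36 beats and chords last 1 each, so 36 chords.
Total: 55 + 12 + 7 + 8 + 36 = 118.

118 chords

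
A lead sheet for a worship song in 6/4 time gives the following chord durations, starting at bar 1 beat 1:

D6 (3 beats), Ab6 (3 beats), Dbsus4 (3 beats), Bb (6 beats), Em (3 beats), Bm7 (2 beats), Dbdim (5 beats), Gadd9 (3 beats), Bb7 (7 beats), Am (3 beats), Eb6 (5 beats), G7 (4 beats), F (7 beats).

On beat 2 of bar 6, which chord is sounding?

Bb7

Beat 2 of bar 6 is beat (6−1)×6 + 2 = 32 overall.
Running totals: D6 ends at 3, Ab6 ends at 6, Dbsus4 ends at 9, Bb ends at 15, Em ends at 18, Bm7 ends at 20, Dbdim ends at 25, Gadd9 ends at 28, Bb7 ends at 35.
Beat 32 falls within Bb7.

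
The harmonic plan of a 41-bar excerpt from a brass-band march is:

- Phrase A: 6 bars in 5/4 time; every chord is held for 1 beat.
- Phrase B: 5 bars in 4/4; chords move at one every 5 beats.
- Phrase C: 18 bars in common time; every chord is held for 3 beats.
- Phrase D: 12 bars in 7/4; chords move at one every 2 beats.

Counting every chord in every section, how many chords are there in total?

A: 6 bars × 5 beats = 30 beats; 1 beat/chord → 30 chords.
B: 5 bars × 4 beats = 20 beats; 5 beats/chord → 4 chords.
C: 18 bars × 4 beats = 72 beats; 3 beats/chord → 24 chords.
D: 12 bars × 7 beats = 84 beats; 2 beats/chord → 42 chords.
Total: 30 + 4 + 24 + 42 = 100.

100 chords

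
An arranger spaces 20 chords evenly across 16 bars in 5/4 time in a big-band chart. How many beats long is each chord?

4 beats

16 bars × 5 beats/bar = 80 beats total.
80 beats ÷ 20 chords = 4 beats per chord.
(That is a whole note.)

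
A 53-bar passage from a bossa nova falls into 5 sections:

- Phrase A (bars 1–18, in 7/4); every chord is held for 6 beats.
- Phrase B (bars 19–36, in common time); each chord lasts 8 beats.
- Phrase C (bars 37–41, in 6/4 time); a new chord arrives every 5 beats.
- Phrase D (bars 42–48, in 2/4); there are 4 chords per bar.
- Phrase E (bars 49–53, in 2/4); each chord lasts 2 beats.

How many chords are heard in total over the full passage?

69 chords

A: 18 bars × 7 beats = 126 beats; 6 beats/chord → 21 chords.
B: 18 bars × 4 beats = 72 beats; 8 beats/chord → 9 chords.
C: 5 bars × 6 beats = 30 beats; 5 beats/chord → 6 chords.
D: 7 bars × 2 beats = 14 beats; 0.5 beats/chord → 28 chords.
E: 5 bars × 2 beats = 10 beats; 2 beats/chord → 5 chords.
Total: 21 + 9 + 6 + 28 + 5 = 69.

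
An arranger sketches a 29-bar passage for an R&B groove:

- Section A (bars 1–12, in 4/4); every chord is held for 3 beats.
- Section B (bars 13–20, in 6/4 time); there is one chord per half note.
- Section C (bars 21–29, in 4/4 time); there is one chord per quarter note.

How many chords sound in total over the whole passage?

A: 12·4 = 48 beats, 48/3 = 16 chords.
B: 8·6 = 48 beats, 48/2 = 24 chords.
C: 9·4 = 36 beats, 36/1 = 36 chords.
Total: 16 + 24 + 36 = 76.

76 chords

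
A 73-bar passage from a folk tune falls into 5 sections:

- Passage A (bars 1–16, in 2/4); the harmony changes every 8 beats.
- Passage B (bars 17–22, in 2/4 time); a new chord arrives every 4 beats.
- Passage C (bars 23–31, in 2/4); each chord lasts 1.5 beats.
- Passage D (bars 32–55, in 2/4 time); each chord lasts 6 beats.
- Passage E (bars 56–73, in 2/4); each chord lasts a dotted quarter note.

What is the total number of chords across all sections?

51 chords

A: 16·2 = 32 beats, 32/8 = 4 chords.
B: 6·2 = 12 beats, 12/4 = 3 chords.
C: 9·2 = 18 beats, 18/1.5 = 12 chords.
D: 24·2 = 48 beats, 48/6 = 8 chords.
E: 18·2 = 36 beats, 36/1.5 = 24 chords.
Total: 4 + 3 + 12 + 8 + 24 = 51.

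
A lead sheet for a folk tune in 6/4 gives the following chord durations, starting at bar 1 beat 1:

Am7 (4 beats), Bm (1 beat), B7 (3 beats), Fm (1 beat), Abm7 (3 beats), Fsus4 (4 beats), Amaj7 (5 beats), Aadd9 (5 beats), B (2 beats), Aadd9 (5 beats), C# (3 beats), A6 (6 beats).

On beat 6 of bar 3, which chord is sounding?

Amaj7

Beat 6 of bar 3 is beat (3−1)×6 + 6 = 18 overall.
Running totals: Am7 ends at 4, Bm ends at 5, B7 ends at 8, Fm ends at 9, Abm7 ends at 12, Fsus4 ends at 16, Amaj7 ends at 21.
Beat 18 falls within Amaj7.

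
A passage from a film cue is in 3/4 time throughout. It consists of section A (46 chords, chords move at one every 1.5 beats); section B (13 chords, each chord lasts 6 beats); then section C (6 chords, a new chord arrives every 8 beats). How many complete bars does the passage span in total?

A: 46 × 1.5 = 69 beats = 23 bars.
B: 13 × 6 = 78 beats = 26 bars.
C: 6 × 8 = 48 beats = 16 bars.
Total: 23 + 26 + 16 = 65 bars.

65 bars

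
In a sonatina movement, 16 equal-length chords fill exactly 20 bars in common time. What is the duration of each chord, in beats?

5 beats

20 bars × 4 beats/bar = 80 beats total.
80 beats ÷ 16 chords = 5 beats per chord.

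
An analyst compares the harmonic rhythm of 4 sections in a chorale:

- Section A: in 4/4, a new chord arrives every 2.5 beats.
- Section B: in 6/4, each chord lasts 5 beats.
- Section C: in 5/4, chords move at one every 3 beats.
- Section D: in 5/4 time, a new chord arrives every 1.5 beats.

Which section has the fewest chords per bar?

A: 4 beats/bar ÷ 2.5 beats/chord = 1.6 chords/bar.
B: 6 beats/bar ÷ 5 beats/chord = 1.2 chords/bar.
C: 5 beats/bar ÷ 3 beats/chord = 5/3 chords/bar.
D: 5 beats/bar ÷ 1.5 beats/chord = 10/3 chords/bar.
Slowest is B at 1.2 chords/bar.

Section B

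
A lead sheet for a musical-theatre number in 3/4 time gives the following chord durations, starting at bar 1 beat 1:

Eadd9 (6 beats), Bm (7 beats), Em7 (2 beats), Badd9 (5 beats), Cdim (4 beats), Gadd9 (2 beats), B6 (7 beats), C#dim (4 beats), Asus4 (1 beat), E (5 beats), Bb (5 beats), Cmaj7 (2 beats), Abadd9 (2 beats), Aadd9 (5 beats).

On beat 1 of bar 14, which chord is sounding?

Beat 1 of bar 14 is beat (14−1)×3 + 1 = 40 overall.
Running totals: Eadd9 ends at 6, Bm ends at 13, Em7 ends at 15, Badd9 ends at 20, Cdim ends at 24, Gadd9 ends at 26, B6 ends at 33, C#dim ends at 37, Asus4 ends at 38, E ends at 43.
Beat 40 falls within E.

E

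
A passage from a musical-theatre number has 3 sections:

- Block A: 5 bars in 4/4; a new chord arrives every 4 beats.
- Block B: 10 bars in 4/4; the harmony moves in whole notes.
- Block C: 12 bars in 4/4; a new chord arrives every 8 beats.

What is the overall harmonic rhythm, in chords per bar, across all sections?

7/9 chords per bar

A: 5 × 4 = 20 beats ÷ 4 = 5 chords.
B: 10 × 4 = 40 beats ÷ 4 = 10 chords.
C: 12 × 4 = 48 beats ÷ 8 = 6 chords.
Overall: 21 chords over 27 bars → 21/27 = 7/9 chords per bar.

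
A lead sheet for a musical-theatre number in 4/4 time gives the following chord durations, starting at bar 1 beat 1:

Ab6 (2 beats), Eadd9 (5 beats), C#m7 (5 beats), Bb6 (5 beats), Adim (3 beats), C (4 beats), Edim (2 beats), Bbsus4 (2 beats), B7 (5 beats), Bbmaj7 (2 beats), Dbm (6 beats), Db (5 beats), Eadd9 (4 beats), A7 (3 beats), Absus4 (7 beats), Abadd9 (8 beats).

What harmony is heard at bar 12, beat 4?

Eadd9

Beat 4 of bar 12 is beat (12−1)×4 + 4 = 48 overall.
Running totals: Ab6 ends at 2, Eadd9 ends at 7, C#m7 ends at 12, Bb6 ends at 17, Adim ends at 20, C ends at 24, Edim ends at 26, Bbsus4 ends at 28, B7 ends at 33, Bbmaj7 ends at 35, Dbm ends at 41, Db ends at 46, Eadd9 ends at 50.
Beat 48 falls within Eadd9.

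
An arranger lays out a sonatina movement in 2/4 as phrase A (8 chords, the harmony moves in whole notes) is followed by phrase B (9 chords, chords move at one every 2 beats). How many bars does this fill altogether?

25 bars

A: 8 × 4 = 32 beats = 16 bars.
B: 9 × 2 = 18 beats = 9 bars.
Total: 16 + 9 = 25 bars.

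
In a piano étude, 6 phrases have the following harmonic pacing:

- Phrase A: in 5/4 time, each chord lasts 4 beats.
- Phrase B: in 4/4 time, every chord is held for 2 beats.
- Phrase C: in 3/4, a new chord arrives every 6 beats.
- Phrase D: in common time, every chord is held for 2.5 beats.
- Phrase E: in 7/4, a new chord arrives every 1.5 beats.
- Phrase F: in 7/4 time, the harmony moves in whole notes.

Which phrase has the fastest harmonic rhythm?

Phrase E

A: each chord is 4 beats in 5/4, so 1.25 per bar.
B: each chord is 2 beats in 4/4, so 2 per bar.
C: each chord is 6 beats in 3/4, so 0.5 per bar.
D: each chord is 2.5 beats in 4/4, so 1.6 per bar.
E: each chord is 1.5 beats in 7/4, so 14/3 per bar.
F: each chord is 4 beats in 7/4, so 1.75 per bar.
Fastest is E at 14/3 chords/bar.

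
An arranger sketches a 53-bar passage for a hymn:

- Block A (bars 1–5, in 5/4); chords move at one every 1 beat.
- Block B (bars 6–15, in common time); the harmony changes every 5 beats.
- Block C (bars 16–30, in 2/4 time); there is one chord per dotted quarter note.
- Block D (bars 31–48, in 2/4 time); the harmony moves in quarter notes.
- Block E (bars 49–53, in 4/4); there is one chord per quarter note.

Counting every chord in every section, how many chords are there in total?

109 chords

A: 5 bars × 5 beats = 25 beats; 1 beat/chord → 25 chords.
B: 10 bars × 4 beats = 40 beats; 5 beats/chord → 8 chords.
C: 15 bars × 2 beats = 30 beats; 1.5 beats/chord → 20 chords.
D: 18 bars × 2 beats = 36 beats; 1 beat/chord → 36 chords.
E: 5 bars × 4 beats = 20 beats; 1 beat/chord → 20 chords.
Total: 25 + 8 + 20 + 36 + 20 = 109.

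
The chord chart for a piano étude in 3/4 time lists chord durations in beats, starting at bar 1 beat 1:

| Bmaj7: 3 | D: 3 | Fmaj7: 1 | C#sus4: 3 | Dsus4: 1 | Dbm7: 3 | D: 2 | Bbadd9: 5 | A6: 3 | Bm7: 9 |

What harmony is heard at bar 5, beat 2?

Beat 2 of bar 5 is beat (5−1)×3 + 2 = 14 overall.
Running totals: Bmaj7 ends at 3, D ends at 6, Fmaj7 ends at 7, C#sus4 ends at 10, Dsus4 ends at 11, Dbm7 ends at 14.
Beat 14 falls within Dbm7.

Dbm7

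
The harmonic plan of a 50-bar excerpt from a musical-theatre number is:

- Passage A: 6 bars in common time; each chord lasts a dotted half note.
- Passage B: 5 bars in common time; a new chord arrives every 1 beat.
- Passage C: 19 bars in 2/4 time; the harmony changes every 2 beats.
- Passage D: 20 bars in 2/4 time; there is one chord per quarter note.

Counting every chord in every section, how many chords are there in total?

A: 6·4 = 24 beats, 24/3 = 8 chords.
B: 5·4 = 20 beats, 20/1 = 20 chords.
C: 19·2 = 38 beats, 38/2 = 19 chords.
D: 20·2 = 40 beats, 40/1 = 40 chords.
Total: 8 + 20 + 19 + 40 = 87.

87 chords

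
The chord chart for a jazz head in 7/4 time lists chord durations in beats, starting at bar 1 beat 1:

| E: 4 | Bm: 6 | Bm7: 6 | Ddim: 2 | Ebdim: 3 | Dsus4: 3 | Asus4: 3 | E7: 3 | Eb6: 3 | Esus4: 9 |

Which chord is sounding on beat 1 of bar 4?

Beat 1 of bar 4 is beat (4−1)×7 + 1 = 22 overall.
Running totals: E ends at 4, Bm ends at 10, Bm7 ends at 16, Ddim ends at 18, Ebdim ends at 21, Dsus4 ends at 24.
Beat 22 falls within Dsus4.

Dsus4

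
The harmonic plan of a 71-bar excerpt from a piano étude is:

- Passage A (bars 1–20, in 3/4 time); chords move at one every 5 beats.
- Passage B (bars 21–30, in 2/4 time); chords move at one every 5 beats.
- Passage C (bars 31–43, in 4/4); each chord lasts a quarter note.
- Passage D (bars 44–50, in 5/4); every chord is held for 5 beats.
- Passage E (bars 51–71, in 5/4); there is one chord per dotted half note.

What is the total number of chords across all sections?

110 chords

A: 20·3 = 60 beats, 60/5 = 12 chords.
B: 10·2 = 20 beats, 20/5 = 4 chords.
C: 13·4 = 52 beats, 52/1 = 52 chords.
D: 7·5 = 35 beats, 35/5 = 7 chords.
E: 21·5 = 105 beats, 105/3 = 35 chords.
Total: 12 + 4 + 52 + 7 + 35 = 110.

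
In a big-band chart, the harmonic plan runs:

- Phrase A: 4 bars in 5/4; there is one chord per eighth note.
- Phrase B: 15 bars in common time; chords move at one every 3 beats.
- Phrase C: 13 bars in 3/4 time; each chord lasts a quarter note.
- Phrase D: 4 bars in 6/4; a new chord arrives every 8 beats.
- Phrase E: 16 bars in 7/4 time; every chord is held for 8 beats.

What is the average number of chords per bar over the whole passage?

A: 4 bars of 5 beats is 20 beats; at 0.5 beats each that's 40 chords.
B: 15 bars of 4 beats is 60 beats; at 3 beats each that's 20 chords.
C: 13 bars of 3 beats is 39 beats; at 1 beat each that's 39 chords.
D: 4 bars of 6 beats is 24 beats; at 8 beats each that's 3 chords.
E: 16 bars of 7 beats is 112 beats; at 8 beats each that's 14 chords.
Overall: 116 chords over 52 bars → 116/52 = 29/13 chords per bar.

29/13 chords per bar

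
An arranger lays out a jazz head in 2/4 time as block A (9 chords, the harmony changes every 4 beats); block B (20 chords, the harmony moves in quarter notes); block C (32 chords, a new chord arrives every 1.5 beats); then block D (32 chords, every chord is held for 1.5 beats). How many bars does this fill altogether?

76 bars

A: 9 × 4 = 36 beats = 18 bars.
B: 20 × 1 = 20 beats = 10 bars.
C: 32 × 1.5 = 48 beats = 24 bars.
D: 32 × 1.5 = 48 beats = 24 bars.
Total: 18 + 10 + 24 + 24 = 76 bars.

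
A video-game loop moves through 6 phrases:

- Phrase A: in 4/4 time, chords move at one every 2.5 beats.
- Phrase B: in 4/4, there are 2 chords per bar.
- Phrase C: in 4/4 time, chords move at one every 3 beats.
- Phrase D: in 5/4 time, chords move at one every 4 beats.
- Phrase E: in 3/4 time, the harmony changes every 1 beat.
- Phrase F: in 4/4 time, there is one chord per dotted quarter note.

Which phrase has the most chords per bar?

A: each chord is 2.5 beats in 4/4, so 1.6 per bar.
B: each chord is 2 beats in 4/4, so 2 per bar.
C: each chord is 3 beats in 4/4, so 4/3 per bar.
D: each chord is 4 beats in 5/4, so 1.25 per bar.
E: each chord is 1 beat in 3/4, so 3 per bar.
F: each chord is 1.5 beats in 4/4, so 8/3 per bar.
Fastest is E at 3 chords/bar.

Phrase E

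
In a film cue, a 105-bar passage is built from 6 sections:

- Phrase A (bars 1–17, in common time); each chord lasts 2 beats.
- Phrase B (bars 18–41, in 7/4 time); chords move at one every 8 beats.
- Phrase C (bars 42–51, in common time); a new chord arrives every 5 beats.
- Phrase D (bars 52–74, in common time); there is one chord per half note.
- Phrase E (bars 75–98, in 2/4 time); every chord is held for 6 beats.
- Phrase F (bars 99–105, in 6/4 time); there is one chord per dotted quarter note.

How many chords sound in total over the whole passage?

A has 68 beats and chords last 2 each, so 34 chords.
B has 168 beats and chords last 8 each, so 21 chords.
C has 40 beats and chords last 5 each, so 8 chords.
D has 92 beats and chords last 2 each, so 46 chords.
E has 48 beats and chords last 6 each, so 8 chords.
F has 42 beats and chords last 1.5 each, so 28 chords.
Total: 34 + 21 + 8 + 46 + 8 + 28 = 145.

145 chords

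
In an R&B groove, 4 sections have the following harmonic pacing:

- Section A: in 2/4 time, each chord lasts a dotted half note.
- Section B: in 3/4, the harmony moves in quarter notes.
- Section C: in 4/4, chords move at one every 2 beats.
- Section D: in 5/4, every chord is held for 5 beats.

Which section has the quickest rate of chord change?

Section B

A: each chord is 3 beats in 2/4, so 2/3 per bar.
B: each chord is 1 beat in 3/4, so 3 per bar.
C: each chord is 2 beats in 4/4, so 2 per bar.
D: each chord is 5 beats in 5/4, so 1 per bar.
Fastest is B at 3 chords/bar.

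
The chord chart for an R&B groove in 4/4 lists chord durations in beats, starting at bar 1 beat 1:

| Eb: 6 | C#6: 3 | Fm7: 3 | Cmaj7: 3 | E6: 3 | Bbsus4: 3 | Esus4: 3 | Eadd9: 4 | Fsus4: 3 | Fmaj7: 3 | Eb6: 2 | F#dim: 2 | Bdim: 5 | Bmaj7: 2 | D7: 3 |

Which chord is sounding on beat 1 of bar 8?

Fsus4

Beat 1 of bar 8 is beat (8−1)×4 + 1 = 29 overall.
Running totals: Eb ends at 6, C#6 ends at 9, Fm7 ends at 12, Cmaj7 ends at 15, E6 ends at 18, Bbsus4 ends at 21, Esus4 ends at 24, Eadd9 ends at 28, Fsus4 ends at 31.
Beat 29 falls within Fsus4.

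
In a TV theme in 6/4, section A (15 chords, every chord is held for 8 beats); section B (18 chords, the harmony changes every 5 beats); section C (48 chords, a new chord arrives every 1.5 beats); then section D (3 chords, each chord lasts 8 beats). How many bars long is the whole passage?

51 bars

A: 15 × 8 = 120 beats = 20 bars.
B: 18 × 5 = 90 beats = 15 bars.
C: 48 × 1.5 = 72 beats = 12 bars.
D: 3 × 8 = 24 beats = 4 bars.
Total: 20 + 15 + 12 + 4 = 51 bars.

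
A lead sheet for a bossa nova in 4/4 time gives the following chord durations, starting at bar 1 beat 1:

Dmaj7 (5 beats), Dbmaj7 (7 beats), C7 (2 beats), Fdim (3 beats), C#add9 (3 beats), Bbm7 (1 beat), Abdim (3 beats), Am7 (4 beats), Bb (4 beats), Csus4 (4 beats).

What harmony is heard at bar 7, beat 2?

Beat 2 of bar 7 is beat (7−1)×4 + 2 = 26 overall.
Running totals: Dmaj7 ends at 5, Dbmaj7 ends at 12, C7 ends at 14, Fdim ends at 17, C#add9 ends at 20, Bbm7 ends at 21, Abdim ends at 24, Am7 ends at 28.
Beat 26 falls within Am7.

Am7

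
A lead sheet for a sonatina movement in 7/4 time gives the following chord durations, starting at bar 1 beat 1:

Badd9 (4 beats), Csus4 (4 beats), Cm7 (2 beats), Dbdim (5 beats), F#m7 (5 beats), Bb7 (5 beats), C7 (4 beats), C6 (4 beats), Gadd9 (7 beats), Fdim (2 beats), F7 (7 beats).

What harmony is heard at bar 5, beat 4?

Beat 4 of bar 5 is beat (5−1)×7 + 4 = 32 overall.
Running totals: Badd9 ends at 4, Csus4 ends at 8, Cm7 ends at 10, Dbdim ends at 15, F#m7 ends at 20, Bb7 ends at 25, C7 ends at 29, C6 ends at 33.
Beat 32 falls within C6.

C6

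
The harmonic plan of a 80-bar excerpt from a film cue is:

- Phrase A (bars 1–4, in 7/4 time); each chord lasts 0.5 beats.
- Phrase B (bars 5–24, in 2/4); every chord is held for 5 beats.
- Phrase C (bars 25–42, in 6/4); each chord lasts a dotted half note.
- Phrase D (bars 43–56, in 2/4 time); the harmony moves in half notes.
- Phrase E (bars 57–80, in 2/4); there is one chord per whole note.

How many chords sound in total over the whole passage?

126 chords

A: 4·7 = 28 beats, 28/0.5 = 56 chords.
B: 20·2 = 40 beats, 40/5 = 8 chords.
C: 18·6 = 108 beats, 108/3 = 36 chords.
D: 14·2 = 28 beats, 28/2 = 14 chords.
E: 24·2 = 48 beats, 48/4 = 12 chords.
Total: 56 + 8 + 36 + 14 + 12 = 126.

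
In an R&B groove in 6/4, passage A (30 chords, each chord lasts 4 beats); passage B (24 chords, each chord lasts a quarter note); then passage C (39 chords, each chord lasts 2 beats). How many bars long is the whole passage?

37 bars

A: 30 × 4 = 120 beats = 20 bars.
B: 24 × 1 = 24 beats = 4 bars.
C: 39 × 2 = 78 beats = 13 bars.
Total: 20 + 4 + 13 = 37 bars.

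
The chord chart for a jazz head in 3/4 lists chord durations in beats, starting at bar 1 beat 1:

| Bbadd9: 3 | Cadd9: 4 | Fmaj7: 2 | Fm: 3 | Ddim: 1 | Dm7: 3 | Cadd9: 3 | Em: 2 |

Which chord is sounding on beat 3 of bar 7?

Em

Beat 3 of bar 7 is beat (7−1)×3 + 3 = 21 overall.
Running totals: Bbadd9 ends at 3, Cadd9 ends at 7, Fmaj7 ends at 9, Fm ends at 12, Ddim ends at 13, Dm7 ends at 16, Cadd9 ends at 19, Em ends at 21.
Beat 21 falls within Em.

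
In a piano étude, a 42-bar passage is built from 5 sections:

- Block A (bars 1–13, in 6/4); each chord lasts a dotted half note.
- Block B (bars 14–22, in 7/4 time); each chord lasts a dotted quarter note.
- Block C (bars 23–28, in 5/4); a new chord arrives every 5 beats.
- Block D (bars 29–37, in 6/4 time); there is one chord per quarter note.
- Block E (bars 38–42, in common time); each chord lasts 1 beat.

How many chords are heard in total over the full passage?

A has 78 beats and chords last 3 each, so 26 chords.
B has 63 beats and chords last 1.5 each, so 42 chords.
C has 30 beats and chords last 5 each, so 6 chords.
D has 54 beats and chords last 1 each, so 54 chords.
E has 20 beats and chords last 1 each, so 20 chords.
Total: 26 + 42 + 6 + 54 + 20 = 148.

148 chords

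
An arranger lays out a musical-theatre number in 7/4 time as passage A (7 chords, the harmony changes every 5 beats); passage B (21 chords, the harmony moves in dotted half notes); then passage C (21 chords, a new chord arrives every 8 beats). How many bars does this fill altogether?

A: 7 × 5 = 35 beats = 5 bars.
B: 21 × 3 = 63 beats = 9 bars.
C: 21 × 8 = 168 beats = 24 bars.
Total: 5 + 9 + 24 = 38 bars.

38 bars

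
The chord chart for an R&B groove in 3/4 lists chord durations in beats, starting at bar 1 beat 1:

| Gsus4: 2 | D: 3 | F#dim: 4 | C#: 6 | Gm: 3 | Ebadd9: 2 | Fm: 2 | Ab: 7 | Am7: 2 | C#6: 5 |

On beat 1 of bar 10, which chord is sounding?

Ab

Beat 1 of bar 10 is beat (10−1)×3 + 1 = 28 overall.
Running totals: Gsus4 ends at 2, D ends at 5, F#dim ends at 9, C# ends at 15, Gm ends at 18, Ebadd9 ends at 20, Fm ends at 22, Ab ends at 29.
Beat 28 falls within Ab.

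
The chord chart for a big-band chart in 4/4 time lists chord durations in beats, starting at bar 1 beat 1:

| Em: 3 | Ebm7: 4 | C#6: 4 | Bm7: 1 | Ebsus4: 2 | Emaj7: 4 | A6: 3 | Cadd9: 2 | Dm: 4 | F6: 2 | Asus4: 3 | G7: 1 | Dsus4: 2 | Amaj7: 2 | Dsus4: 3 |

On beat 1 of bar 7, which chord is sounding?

Dm

Beat 1 of bar 7 is beat (7−1)×4 + 1 = 25 overall.
Running totals: Em ends at 3, Ebm7 ends at 7, C#6 ends at 11, Bm7 ends at 12, Ebsus4 ends at 14, Emaj7 ends at 18, A6 ends at 21, Cadd9 ends at 23, Dm ends at 27.
Beat 25 falls within Dm.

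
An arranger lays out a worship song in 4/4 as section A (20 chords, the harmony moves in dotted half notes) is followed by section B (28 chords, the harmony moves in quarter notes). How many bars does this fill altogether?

22 bars

A: 20 × 3 = 60 beats = 15 bars.
B: 28 × 1 = 28 beats = 7 bars.
Total: 15 + 7 = 22 bars.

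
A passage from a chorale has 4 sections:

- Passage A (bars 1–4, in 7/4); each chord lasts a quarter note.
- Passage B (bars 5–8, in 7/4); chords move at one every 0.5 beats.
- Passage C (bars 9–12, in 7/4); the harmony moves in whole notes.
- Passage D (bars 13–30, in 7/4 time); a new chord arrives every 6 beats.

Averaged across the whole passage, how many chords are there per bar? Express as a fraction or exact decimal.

56/15 chords per bar

A: 4 bars of 7 beats is 28 beats; at 1 beat each that's 28 chords.
B: 4 bars of 7 beats is 28 beats; at 0.5 beats each that's 56 chords.
C: 4 bars of 7 beats is 28 beats; at 4 beats each that's 7 chords.
D: 18 bars of 7 beats is 126 beats; at 6 beats each that's 21 chords.
Overall: 112 chords over 30 bars → 112/30 = 56/15 chords per bar.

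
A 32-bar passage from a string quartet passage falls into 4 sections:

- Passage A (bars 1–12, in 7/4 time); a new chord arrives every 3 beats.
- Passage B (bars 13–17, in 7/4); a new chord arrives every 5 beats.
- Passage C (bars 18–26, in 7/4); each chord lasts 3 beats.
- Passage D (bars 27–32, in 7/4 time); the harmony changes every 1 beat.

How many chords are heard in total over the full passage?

98 chords

A: 12·7 = 84 beats, 84/3 = 28 chords.
B: 5·7 = 35 beats, 35/5 = 7 chords.
C: 9·7 = 63 beats, 63/3 = 21 chords.
D: 6·7 = 42 beats, 42/1 = 42 chords.
Total: 28 + 7 + 21 + 42 = 98.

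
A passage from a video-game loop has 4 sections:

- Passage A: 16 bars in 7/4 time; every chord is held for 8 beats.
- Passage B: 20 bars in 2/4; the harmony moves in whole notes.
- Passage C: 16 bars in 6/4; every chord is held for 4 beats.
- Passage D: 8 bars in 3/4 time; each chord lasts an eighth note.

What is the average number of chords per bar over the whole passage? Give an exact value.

1.6 chords per bar

A: 16 × 7 = 112 beats ÷ 8 = 14 chords.
B: 20 × 2 = 40 beats ÷ 4 = 10 chords.
C: 16 × 6 = 96 beats ÷ 4 = 24 chords.
D: 8 × 3 = 24 beats ÷ 0.5 = 48 chords.
Overall: 96 chords over 60 bars → 96/60 = 1.6 chords per bar.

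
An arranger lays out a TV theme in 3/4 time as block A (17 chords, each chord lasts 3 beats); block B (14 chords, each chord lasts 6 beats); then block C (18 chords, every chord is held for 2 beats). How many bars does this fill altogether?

57 bars

A: 17 × 3 = 51 beats = 17 bars.
B: 14 × 6 = 84 beats = 28 bars.
C: 18 × 2 = 36 beats = 12 bars.
Total: 17 + 28 + 12 = 57 bars.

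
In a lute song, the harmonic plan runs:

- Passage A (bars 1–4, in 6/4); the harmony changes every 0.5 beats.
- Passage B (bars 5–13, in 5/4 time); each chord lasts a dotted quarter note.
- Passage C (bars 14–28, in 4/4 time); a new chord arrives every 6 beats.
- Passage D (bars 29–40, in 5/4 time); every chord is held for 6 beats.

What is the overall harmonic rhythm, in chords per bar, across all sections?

A: 4 × 6 = 24 beats ÷ 0.5 = 48 chords.
B: 9 × 5 = 45 beats ÷ 1.5 = 30 chords.
C: 15 × 4 = 60 beats ÷ 6 = 10 chords.
D: 12 × 5 = 60 beats ÷ 6 = 10 chords.
Overall: 98 chords over 40 bars → 98/40 = 2.45 chords per bar.

2.45 chords per bar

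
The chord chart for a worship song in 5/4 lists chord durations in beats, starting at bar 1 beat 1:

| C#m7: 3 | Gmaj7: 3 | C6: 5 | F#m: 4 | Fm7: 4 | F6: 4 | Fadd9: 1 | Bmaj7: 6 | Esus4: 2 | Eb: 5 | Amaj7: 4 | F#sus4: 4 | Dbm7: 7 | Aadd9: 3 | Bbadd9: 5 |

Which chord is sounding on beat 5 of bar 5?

Beat 5 of bar 5 is beat (5−1)×5 + 5 = 25 overall.
Running totals: C#m7 ends at 3, Gmaj7 ends at 6, C6 ends at 11, F#m ends at 15, Fm7 ends at 19, F6 ends at 23, Fadd9 ends at 24, Bmaj7 ends at 30.
Beat 25 falls within Bmaj7.

Bmaj7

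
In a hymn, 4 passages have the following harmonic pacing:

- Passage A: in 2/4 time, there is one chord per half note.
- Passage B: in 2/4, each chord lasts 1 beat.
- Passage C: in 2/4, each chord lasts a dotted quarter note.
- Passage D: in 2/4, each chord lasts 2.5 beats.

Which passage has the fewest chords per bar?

Passage D

A: 2/2 = 1 chord/bar.
B: 2/1 = 2 chords/bar.
C: 2/1.5 = 4/3 chords/bar.
D: 2/2.5 = 0.8 chords/bar.
Slowest is D at 0.8 chords/bar.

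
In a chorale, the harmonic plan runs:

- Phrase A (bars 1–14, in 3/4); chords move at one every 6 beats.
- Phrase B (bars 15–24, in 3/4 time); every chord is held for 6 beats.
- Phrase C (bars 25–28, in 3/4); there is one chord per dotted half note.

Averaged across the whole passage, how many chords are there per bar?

4/7 chords per bar

A: 14 bars of 3 beats is 42 beats; at 6 beats each that's 7 chords.
B: 10 bars of 3 beats is 30 beats; at 6 beats each that's 5 chords.
C: 4 bars of 3 beats is 12 beats; at 3 beats each that's 4 chords.
Overall: 16 chords over 28 bars → 16/28 = 4/7 chords per bar.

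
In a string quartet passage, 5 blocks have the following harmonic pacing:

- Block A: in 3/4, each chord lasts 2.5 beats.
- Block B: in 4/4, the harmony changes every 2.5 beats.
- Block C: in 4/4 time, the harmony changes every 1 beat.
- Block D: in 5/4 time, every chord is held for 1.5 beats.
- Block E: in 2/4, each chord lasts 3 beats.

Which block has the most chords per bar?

A: 3/2.5 = 1.2 chords/bar.
B: 4/2.5 = 1.6 chords/bar.
C: 4/1 = 4 chords/bar.
D: 5/1.5 = 10/3 chords/bar.
E: 2/3 = 2/3 chords/bar.
Fastest is C at 4 chords/bar.

Block C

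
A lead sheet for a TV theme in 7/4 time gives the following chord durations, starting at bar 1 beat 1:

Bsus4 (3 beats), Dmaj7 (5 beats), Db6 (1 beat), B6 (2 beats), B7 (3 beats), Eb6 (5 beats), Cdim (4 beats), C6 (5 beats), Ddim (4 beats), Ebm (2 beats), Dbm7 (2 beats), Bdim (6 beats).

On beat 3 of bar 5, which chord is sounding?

Ddim

Beat 3 of bar 5 is beat (5−1)×7 + 3 = 31 overall.
Running totals: Bsus4 ends at 3, Dmaj7 ends at 8, Db6 ends at 9, B6 ends at 11, B7 ends at 14, Eb6 ends at 19, Cdim ends at 23, C6 ends at 28, Ddim ends at 32.
Beat 31 falls within Ddim.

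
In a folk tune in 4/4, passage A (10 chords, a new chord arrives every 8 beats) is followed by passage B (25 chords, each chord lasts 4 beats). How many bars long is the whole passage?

45 bars

A: 10 × 8 = 80 beats = 20 bars.
B: 25 × 4 = 100 beats = 25 bars.
Total: 20 + 25 = 45 bars.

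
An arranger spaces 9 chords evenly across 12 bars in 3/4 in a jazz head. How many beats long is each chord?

12 bars × 3 beats/bar = 36 beats total.
36 beats ÷ 9 chords = 4 beats per chord.
(That is a whole note.)

4 beats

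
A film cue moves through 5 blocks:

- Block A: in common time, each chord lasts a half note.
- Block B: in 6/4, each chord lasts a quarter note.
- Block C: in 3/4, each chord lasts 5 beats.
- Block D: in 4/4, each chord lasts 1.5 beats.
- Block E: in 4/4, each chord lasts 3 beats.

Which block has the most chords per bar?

Block B

A: 4/2 = 2 chords/bar.
B: 6/1 = 6 chords/bar.
C: 3/5 = 0.6 chords/bar.
D: 4/1.5 = 8/3 chords/bar.
E: 4/3 = 4/3 chords/bar.
Fastest is B at 6 chords/bar.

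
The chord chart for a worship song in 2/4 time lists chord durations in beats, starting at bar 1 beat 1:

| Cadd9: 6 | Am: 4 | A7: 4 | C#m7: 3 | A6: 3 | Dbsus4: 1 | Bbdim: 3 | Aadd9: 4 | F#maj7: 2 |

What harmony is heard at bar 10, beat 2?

A6

Beat 2 of bar 10 is beat (10−1)×2 + 2 = 20 overall.
Running totals: Cadd9 ends at 6, Am ends at 10, A7 ends at 14, C#m7 ends at 17, A6 ends at 20.
Beat 20 falls within A6.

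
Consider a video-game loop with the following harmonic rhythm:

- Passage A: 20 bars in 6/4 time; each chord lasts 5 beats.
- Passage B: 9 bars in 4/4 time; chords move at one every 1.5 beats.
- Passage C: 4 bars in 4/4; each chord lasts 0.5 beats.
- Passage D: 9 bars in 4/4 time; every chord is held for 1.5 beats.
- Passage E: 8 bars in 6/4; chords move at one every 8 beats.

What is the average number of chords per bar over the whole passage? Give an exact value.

2.2 chords per bar

A: 20 bars of 6 beats is 120 beats; at 5 beats each that's 24 chords.
B: 9 bars of 4 beats is 36 beats; at 1.5 beats each that's 24 chords.
C: 4 bars of 4 beats is 16 beats; at 0.5 beats each that's 32 chords.
D: 9 bars of 4 beats is 36 beats; at 1.5 beats each that's 24 chords.
E: 8 bars of 6 beats is 48 beats; at 8 beats each that's 6 chords.
Overall: 110 chords over 50 bars → 110/50 = 2.2 chords per bar.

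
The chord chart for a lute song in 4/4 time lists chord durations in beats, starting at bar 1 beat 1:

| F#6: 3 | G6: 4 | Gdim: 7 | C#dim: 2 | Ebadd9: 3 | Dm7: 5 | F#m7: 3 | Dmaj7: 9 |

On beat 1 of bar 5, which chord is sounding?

Ebadd9

Beat 1 of bar 5 is beat (5−1)×4 + 1 = 17 overall.
Running totals: F#6 ends at 3, G6 ends at 7, Gdim ends at 14, C#dim ends at 16, Ebadd9 ends at 19.
Beat 17 falls within Ebadd9.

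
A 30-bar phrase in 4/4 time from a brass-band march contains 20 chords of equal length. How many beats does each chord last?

6 beats

30 bars × 4 beats/bar = 120 beats total.
120 beats ÷ 20 chords = 6 beats per chord.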